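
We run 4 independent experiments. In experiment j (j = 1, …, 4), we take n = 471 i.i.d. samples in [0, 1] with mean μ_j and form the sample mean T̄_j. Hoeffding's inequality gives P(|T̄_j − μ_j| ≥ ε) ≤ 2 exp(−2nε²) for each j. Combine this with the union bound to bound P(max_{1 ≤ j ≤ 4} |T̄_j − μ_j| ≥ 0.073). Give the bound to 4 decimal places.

Per-experiment Hoeffding bound: 2·exp(−2·471·0.073²) = 2·exp(−5.01992) = 0.01321.
Union bound over 4 events: 4·0.01321 = 0.05284.

0.0528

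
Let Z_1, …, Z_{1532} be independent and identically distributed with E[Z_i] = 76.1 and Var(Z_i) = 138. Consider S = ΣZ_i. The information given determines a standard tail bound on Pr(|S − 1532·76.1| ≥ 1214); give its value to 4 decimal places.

With mean and variance of each term known, Chebyshev's inequality bounds the deviation of the sum (or sample mean).
Var(S) = n·Var(Z_i) = 1532·138 = 211416.
Chebyshev: Pr(|S − 1532·76.1| ≥ 1214) ≤ Var(S)/1214² = 211416/1473796 = 0.1434.

0.1434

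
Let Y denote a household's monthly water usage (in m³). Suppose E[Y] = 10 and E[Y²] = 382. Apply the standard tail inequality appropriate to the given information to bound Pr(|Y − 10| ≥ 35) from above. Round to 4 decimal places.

The first two moments determine the variance, so Chebyshev's inequality is the sharpest standard bound available.
Var(Y) = E[Y²] − (E[Y])² = 382 − 100 = 282.
Chebyshev's inequality: Pr(|Y − μ| ≥ t) ≤ Var(Y)/t² = 282/1225 = 0.2302.

0.2302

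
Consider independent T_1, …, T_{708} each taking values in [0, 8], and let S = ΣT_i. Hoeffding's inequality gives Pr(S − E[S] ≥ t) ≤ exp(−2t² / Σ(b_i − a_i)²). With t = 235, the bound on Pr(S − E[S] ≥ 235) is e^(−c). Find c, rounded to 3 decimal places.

2.438

Σ(b_i − a_i)² = 708·(8)² = 45312.
c = 2t²/45312 = 2·235²/45312 = 2.4375.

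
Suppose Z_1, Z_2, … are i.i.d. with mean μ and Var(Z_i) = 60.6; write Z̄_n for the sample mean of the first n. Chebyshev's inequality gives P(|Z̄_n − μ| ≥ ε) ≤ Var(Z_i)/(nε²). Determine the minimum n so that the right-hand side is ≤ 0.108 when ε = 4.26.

31

Require 60.6/(n·4.26²) ≤ 0.108, i.e. n ≥ 60.6/(0.108·4.26²) = 30.919.
The smallest integer n is 31.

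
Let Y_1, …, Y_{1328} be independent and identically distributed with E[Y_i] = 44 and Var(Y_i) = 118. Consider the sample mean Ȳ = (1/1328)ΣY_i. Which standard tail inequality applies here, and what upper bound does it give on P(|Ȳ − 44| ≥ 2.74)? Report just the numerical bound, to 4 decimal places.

0.0118

With mean and variance of each term known, Chebyshev's inequality bounds the deviation of the sum (or sample mean).
Var(Ȳ) = Var(Y_i)/n = 118/1328 = 0.088855.
Chebyshev: P(|Ȳ − 44| ≥ 2.74) ≤ Var(Ȳ)/(2.74)² = 118/(1328·2.74²) = 0.0118.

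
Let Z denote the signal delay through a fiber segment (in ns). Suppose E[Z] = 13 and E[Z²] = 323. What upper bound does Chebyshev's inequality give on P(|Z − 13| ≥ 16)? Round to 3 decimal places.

0.602

Var(Z) = E[Z²] − (E[Z])² = 323 − 169 = 154.
Chebyshev's inequality: P(|Z − μ| ≥ t) ≤ Var(Z)/t² = 154/256 = 0.6016.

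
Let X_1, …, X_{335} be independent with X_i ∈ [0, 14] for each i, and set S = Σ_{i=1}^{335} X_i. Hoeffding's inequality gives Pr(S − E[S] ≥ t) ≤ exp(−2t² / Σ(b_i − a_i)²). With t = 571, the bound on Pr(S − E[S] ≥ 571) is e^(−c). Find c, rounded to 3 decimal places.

9.931

Σ(b_i − a_i)² = 335·(14)² = 65660.
c = 2t²/65660 = 2·571²/65660 = 9.9312.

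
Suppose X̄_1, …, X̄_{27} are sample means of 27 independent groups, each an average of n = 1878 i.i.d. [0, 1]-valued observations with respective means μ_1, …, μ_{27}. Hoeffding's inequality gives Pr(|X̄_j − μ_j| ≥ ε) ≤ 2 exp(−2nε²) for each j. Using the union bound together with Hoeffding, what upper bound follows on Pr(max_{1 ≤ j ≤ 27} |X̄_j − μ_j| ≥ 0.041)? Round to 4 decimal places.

Per-experiment Hoeffding bound: 2·exp(−2·1878·0.041²) = 2·exp(−6.31384) = 0.0036221.
Union bound over 27 events: 27·0.0036221 = 0.09780.

0.0978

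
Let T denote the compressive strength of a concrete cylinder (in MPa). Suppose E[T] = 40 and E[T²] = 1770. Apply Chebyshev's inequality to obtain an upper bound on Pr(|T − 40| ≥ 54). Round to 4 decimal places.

Var(T) = E[T²] − (E[T])² = 1770 − 1600 = 170.
Chebyshev's inequality: Pr(|T − μ| ≥ t) ≤ Var(T)/t² = 170/2916 = 0.0583.

0.0583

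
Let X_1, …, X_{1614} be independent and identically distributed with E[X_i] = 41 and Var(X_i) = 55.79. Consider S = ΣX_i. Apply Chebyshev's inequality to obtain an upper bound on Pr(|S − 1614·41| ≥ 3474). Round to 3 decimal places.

Var(S) = n·Var(X_i) = 1614·55.79 = 90045.06.
Chebyshev: Pr(|S − 1614·41| ≥ 3474) ≤ Var(S)/3474² = 90045.06/12068676 = 0.0075.

0.007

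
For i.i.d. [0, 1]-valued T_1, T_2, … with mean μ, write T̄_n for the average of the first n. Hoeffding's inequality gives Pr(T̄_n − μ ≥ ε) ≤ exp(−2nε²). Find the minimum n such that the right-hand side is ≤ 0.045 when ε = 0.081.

237

Require exp(−2nε²) ≤ 0.045, i.e. 2nε² ≥ ln(1/0.045) = 3.101093.
So n ≥ 3.101093 / (2·0.081²) = 236.328.
The smallest integer n is 237.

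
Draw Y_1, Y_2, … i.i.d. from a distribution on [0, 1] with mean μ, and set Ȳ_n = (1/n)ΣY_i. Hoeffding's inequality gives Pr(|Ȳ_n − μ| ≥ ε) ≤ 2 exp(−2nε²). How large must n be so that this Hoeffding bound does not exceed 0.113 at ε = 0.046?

Require 2·exp(−2nε²) ≤ 0.113, i.e. 2nε² ≥ ln(2/0.113) = 2.873515.
So n ≥ 2.873515 / (2·0.046²) = 678.997.
The smallest integer n is 679.

679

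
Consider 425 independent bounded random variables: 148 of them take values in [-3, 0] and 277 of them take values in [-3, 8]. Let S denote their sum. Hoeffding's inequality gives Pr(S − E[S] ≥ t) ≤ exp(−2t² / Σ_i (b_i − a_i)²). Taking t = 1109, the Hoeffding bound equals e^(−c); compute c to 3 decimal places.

Σ(b_i − a_i)² = 148·3² + 277·11² = 34849.
c = 2t² / 34849 = 2·1109² / 34849 = 70.5834.

70.583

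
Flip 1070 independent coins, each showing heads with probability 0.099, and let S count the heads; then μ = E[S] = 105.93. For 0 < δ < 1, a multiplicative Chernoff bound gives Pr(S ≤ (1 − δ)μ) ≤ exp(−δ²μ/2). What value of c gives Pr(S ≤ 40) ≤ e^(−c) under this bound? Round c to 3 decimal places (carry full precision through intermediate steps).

20.517

Write 40 = (1 − δ)μ, so δ = 1 − 40/105.93 = 0.6223921…
Then the exponent is δ²μ/2 = (μ − 40)²/(2μ) = 20.517157.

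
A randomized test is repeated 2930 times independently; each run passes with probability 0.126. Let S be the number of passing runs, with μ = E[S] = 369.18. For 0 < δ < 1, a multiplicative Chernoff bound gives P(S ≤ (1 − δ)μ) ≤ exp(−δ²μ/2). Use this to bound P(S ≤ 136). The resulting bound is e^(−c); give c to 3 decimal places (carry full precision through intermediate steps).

73.640

Write 136 = (1 − δ)μ, so δ = 1 − 136/369.18 = 0.631616…
Then the exponent is δ²μ/2 = (μ − 136)²/(2μ) = 73.640111.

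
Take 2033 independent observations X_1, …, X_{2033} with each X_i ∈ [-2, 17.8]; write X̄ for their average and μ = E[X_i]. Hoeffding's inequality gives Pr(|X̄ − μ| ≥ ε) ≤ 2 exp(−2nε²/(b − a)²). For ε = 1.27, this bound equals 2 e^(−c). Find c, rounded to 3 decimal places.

16.728

c = 2nε²/(b − a)² = 2·2033·1.27² / 19.8² = 16.7280.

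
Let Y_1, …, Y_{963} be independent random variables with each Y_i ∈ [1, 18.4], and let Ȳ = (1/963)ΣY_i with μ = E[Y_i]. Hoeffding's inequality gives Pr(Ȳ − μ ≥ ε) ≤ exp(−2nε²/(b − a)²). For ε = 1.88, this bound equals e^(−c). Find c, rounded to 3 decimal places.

22.484

c = 2nε²/(b − a)² = 2·963·1.88² / 17.4² = 22.4840.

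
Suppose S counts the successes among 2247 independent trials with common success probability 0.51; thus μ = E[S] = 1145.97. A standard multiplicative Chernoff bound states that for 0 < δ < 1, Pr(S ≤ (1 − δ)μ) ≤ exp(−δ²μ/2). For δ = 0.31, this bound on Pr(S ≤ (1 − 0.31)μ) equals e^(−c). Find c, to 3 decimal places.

55.064

c = δ²μ/2 = 0.31²·1145.97/2 = 55.0639.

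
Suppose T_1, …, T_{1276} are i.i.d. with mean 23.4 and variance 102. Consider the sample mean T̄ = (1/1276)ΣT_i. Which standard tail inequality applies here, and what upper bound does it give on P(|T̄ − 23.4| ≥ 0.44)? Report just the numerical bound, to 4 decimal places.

With mean and variance of each term known, Chebyshev's inequality bounds the deviation of the sum (or sample mean).
Var(T̄) = Var(T_i)/n = 102/1276 = 0.079937.
Chebyshev: P(|T̄ − 23.4| ≥ 0.44) ≤ Var(T̄)/(0.44)² = 102/(1276·0.44²) = 0.4129.

0.4129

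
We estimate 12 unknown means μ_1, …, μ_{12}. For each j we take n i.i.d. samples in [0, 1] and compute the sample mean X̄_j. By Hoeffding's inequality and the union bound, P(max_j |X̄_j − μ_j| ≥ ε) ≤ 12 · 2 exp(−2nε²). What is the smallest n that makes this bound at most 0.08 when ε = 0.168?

Need 2·12·exp(−2nε²) ≤ 0.08, i.e. exp(−2nε²) ≤ 0.08/24.
So 2nε² ≥ ln(24/0.08) = 5.703782.
Hence n ≥ 5.703782/(2·0.168²) = 101.045.
The smallest integer n is 102.

102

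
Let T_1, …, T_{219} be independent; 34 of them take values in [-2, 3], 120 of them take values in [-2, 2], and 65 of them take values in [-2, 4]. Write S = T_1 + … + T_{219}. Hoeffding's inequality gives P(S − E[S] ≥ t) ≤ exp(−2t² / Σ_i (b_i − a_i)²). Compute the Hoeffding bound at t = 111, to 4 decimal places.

0.0080

Σ(b_i − a_i)² = 34·5² + 120·4² + 65·6² = 5110.
Exponent = 2·111² / 5110 = 4.82231.
Bound = exp(−4.82231) = 0.00805.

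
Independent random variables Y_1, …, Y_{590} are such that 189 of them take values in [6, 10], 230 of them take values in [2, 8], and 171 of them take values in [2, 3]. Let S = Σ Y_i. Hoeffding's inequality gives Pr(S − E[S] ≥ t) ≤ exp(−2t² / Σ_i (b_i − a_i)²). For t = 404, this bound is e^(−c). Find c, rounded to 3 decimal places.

Σ(b_i − a_i)² = 189·4² + 230·6² + 171·1² = 11475.
c = 2t² / 11475 = 2·404² / 11475 = 28.4472.

28.447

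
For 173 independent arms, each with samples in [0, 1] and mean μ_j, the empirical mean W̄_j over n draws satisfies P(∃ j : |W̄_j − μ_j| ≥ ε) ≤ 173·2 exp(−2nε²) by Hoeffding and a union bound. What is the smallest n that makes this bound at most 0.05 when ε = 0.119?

313

Need 2·173·exp(−2nε²) ≤ 0.05, i.e. exp(−2nε²) ≤ 0.05/346.
So 2nε² ≥ ln(346/0.05) = 8.842171.
Hence n ≥ 8.842171/(2·0.119²) = 312.202.
The smallest integer n is 313.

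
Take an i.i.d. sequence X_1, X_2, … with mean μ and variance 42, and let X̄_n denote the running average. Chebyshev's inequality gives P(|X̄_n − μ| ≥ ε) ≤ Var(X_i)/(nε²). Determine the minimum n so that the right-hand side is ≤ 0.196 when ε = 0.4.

1340

Require 42/(n·0.4²) ≤ 0.196, i.e. n ≥ 42/(0.196·0.4²) = 1339.286.
The smallest integer n is 1340.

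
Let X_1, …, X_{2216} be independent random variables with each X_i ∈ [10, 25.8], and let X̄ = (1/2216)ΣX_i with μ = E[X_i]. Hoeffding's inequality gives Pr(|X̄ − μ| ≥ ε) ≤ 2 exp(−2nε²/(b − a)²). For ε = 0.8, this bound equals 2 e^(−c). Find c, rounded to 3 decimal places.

c = 2nε²/(b − a)² = 2·2216·0.8² / 15.8² = 11.3623.

11.362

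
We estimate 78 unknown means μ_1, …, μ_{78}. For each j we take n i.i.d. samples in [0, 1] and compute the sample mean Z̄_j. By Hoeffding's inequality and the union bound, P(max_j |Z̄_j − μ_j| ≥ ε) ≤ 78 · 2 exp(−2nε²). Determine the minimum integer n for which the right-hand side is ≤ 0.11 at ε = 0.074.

Need 2·78·exp(−2nε²) ≤ 0.11, i.e. exp(−2nε²) ≤ 0.11/156.
So 2nε² ≥ ln(156/0.11) = 7.257131.
Hence n ≥ 7.257131/(2·0.074²) = 662.631.
The smallest integer n is 663.

663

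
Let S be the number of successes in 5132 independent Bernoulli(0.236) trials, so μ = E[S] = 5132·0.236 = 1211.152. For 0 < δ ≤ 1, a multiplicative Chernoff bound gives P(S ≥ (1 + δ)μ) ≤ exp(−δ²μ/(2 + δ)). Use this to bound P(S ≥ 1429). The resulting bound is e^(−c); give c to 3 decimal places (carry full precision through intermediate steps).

17.975

Write 1429 = (1 + δ)μ, so δ = 1429/1211.152 − 1 = 0.1798684…
Then the exponent is δ²μ/(2 + δ) = (1429 − μ)² / (μ·(2 + δ)) = 17.975386.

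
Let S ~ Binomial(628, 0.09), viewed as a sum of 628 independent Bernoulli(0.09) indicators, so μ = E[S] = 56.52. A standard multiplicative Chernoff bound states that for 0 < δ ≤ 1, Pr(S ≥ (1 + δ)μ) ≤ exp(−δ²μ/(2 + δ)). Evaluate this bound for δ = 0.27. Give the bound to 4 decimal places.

0.1628

Exponent = δ²μ/(2 + δ) = 0.27²·56.52/2.27 = 1.8151.
Bound = exp(−1.8151) = 0.16282.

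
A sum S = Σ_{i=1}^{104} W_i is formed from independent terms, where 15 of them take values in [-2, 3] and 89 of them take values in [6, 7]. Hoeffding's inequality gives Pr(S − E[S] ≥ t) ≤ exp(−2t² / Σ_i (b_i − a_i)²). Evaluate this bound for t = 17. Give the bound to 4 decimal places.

0.2877

Σ(b_i − a_i)² = 15·5² + 89·1² = 464.
Exponent = 2·17² / 464 = 1.24569.
Bound = exp(−1.24569) = 0.28774.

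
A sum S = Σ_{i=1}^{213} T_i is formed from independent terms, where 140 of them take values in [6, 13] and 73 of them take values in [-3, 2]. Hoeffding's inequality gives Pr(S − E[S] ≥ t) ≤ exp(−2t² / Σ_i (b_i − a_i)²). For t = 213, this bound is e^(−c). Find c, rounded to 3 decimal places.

10.448

Σ(b_i − a_i)² = 140·7² + 73·5² = 8685.
c = 2t² / 8685 = 2·213² / 8685 = 10.4477.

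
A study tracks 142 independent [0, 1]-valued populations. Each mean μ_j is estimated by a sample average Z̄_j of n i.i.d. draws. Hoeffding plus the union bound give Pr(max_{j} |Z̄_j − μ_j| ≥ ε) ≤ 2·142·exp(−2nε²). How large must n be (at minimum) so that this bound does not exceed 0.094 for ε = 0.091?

484

Need 2·142·exp(−2nε²) ≤ 0.094, i.e. exp(−2nε²) ≤ 0.094/284.
So 2nε² ≥ ln(284/0.094) = 8.013435.
Hence n ≥ 8.013435/(2·0.091²) = 483.845.
The smallest integer n is 484.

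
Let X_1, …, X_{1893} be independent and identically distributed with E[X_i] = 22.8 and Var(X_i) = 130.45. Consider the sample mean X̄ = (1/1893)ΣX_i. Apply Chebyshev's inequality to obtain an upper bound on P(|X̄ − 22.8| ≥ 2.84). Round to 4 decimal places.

0.0085

Var(X̄) = Var(X_i)/n = 130.45/1893 = 0.068912.
Chebyshev: P(|X̄ − 22.8| ≥ 2.84) ≤ Var(X̄)/(2.84)² = 130.45/(1893·2.84²) = 0.0085.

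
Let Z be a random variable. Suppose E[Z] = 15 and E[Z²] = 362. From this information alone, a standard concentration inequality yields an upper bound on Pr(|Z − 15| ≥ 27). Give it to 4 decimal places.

The first two moments determine the variance, so Chebyshev's inequality is the sharpest standard bound available.
Var(Z) = E[Z²] − (E[Z])² = 362 − 225 = 137.
Chebyshev's inequality: Pr(|Z − μ| ≥ t) ≤ Var(Z)/t² = 137/729 = 0.1879.

0.1879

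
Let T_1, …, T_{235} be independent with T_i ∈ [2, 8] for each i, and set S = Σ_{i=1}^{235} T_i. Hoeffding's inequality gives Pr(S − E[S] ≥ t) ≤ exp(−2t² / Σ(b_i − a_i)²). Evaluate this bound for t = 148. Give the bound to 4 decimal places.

0.0056

Σ(b_i − a_i)² = 235·(6)² = 8460.
Exponent = 2·148²/8460 = 5.1783.
Bound = exp(−5.1783) = 0.00564.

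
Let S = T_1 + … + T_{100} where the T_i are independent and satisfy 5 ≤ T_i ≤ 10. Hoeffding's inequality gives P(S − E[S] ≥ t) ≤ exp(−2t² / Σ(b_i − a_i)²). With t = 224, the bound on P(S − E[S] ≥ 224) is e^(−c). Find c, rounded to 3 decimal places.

40.141

Σ(b_i − a_i)² = 100·(5)² = 2500.
c = 2t²/2500 = 2·224²/2500 = 40.1408.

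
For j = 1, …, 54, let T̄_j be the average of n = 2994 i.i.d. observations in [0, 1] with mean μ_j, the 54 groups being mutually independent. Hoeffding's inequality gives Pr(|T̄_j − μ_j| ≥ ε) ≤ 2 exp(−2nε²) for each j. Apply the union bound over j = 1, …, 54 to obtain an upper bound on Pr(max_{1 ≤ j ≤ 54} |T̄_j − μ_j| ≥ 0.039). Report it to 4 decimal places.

Per-experiment Hoeffding bound: 2·exp(−2·2994·0.039²) = 2·exp(−9.10775) = 0.00022161.
Union bound over 54 events: 54·0.00022161 = 0.01197.

0.0120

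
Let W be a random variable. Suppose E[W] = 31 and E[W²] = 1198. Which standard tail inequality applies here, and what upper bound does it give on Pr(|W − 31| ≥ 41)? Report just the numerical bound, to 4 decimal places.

The first two moments determine the variance, so Chebyshev's inequality is the sharpest standard bound available.
Var(W) = E[W²] − (E[W])² = 1198 − 961 = 237.
Chebyshev's inequality: Pr(|W − μ| ≥ t) ≤ Var(W)/t² = 237/1681 = 0.1410.

0.1410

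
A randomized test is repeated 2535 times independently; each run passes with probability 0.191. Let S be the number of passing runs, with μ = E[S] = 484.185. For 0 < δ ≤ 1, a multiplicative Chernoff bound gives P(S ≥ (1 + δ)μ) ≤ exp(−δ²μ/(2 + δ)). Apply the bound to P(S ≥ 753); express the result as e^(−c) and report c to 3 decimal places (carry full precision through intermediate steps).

Write 753 = (1 + δ)μ, so δ = 753/484.185 − 1 = 0.5551907…
Then the exponent is δ²μ/(2 + δ) = (753 − μ)² / (μ·(2 + δ)) = 58.408002.

58.408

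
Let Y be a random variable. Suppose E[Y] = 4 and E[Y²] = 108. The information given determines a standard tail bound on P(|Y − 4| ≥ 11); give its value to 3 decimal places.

The first two moments determine the variance, so Chebyshev's inequality is the sharpest standard bound available.
Var(Y) = E[Y²] − (E[Y])² = 108 − 16 = 92.
Chebyshev's inequality: P(|Y − μ| ≥ t) ≤ Var(Y)/t² = 92/121 = 0.7603.

0.760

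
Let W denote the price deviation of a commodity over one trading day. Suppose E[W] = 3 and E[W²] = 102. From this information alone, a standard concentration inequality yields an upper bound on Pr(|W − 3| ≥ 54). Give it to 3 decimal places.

0.032

The first two moments determine the variance, so Chebyshev's inequality is the sharpest standard bound available.
Var(W) = E[W²] − (E[W])² = 102 − 9 = 93.
Chebyshev's inequality: Pr(|W − μ| ≥ t) ≤ Var(W)/t² = 93/2916 = 0.0319.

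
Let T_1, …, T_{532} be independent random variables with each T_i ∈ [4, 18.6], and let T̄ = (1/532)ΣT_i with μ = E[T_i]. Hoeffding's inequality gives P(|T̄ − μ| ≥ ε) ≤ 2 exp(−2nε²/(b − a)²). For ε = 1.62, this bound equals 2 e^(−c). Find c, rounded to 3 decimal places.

13.100

c = 2nε²/(b − a)² = 2·532·1.62² / 14.6² = 13.0998.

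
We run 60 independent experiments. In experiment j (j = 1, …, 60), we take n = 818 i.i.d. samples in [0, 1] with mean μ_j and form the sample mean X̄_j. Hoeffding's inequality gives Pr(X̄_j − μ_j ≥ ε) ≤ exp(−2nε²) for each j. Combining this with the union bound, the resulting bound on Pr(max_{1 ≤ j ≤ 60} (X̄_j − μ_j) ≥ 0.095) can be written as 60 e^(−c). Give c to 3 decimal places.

14.765

Union bound over the 60 events: Pr(max_{1 ≤ j ≤ 60} (X̄_j − μ_j) ≥ 0.095) ≤ 60·exp(−2nε²) = 60 exp(−2·818·0.095²).
So c = 2·818·0.095² = 14.7649.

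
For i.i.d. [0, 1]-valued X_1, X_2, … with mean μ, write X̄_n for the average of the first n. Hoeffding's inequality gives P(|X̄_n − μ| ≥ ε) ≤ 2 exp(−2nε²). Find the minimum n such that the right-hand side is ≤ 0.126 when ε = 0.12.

Require 2·exp(−2nε²) ≤ 0.126, i.e. 2nε² ≥ ln(2/0.126) = 2.764621.
So n ≥ 2.764621 / (2·0.12²) = 95.994.
The smallest integer n is 96.

96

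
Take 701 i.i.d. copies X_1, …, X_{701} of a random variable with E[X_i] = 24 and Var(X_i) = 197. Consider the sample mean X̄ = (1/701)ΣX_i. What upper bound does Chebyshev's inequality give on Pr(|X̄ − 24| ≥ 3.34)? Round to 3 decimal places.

Var(X̄) = Var(X_i)/n = 197/701 = 0.28103.
Chebyshev: Pr(|X̄ − 24| ≥ 3.34) ≤ Var(X̄)/(3.34)² = 197/(701·3.34²) = 0.0252.

0.025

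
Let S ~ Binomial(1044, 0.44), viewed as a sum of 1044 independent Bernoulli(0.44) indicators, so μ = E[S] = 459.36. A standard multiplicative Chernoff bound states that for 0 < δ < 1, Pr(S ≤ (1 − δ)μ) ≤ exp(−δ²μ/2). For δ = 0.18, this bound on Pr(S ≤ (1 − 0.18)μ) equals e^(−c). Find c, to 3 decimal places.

7.442

c = δ²μ/2 = 0.18²·459.36/2 = 7.4416.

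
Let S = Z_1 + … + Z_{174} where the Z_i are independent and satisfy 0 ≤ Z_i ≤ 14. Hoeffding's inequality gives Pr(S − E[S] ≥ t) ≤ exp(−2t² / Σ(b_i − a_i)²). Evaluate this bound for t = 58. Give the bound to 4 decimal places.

0.8210

Σ(b_i − a_i)² = 174·(14)² = 34104.
Exponent = 2·58²/34104 = 0.1973.
Bound = exp(−0.1973) = 0.82096.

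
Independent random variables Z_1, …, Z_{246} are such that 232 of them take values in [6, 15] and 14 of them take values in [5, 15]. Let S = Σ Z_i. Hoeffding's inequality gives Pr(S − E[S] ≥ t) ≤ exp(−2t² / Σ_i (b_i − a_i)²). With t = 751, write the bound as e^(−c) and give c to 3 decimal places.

Σ(b_i − a_i)² = 232·9² + 14·10² = 20192.
c = 2t² / 20192 = 2·751² / 20192 = 55.8638.

55.864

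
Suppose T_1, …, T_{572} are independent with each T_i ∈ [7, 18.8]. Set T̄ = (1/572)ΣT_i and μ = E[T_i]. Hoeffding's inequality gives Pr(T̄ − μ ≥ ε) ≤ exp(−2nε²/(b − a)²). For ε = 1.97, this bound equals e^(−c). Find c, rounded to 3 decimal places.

c = 2nε²/(b − a)² = 2·572·1.97² / 11.8² = 31.8856.

31.886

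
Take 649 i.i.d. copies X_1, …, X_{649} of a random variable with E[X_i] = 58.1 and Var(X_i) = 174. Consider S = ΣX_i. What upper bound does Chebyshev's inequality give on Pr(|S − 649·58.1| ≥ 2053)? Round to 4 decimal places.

Var(S) = n·Var(X_i) = 649·174 = 112926.
Chebyshev: Pr(|S − 649·58.1| ≥ 2053) ≤ Var(S)/2053² = 112926/4214809 = 0.0268.

0.0268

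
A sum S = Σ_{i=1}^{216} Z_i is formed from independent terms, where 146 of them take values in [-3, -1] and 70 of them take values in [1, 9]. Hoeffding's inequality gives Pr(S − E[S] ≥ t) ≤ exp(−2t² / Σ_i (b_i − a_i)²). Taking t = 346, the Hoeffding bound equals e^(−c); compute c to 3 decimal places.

Σ(b_i − a_i)² = 146·2² + 70·8² = 5064.
c = 2t² / 5064 = 2·346² / 5064 = 47.2812.

47.281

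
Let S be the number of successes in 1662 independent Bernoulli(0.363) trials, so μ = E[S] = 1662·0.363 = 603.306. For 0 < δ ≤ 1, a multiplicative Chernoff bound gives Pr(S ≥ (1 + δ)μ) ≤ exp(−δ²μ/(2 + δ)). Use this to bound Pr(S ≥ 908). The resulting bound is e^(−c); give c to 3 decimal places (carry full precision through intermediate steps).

Write 908 = (1 + δ)μ, so δ = 908/603.306 − 1 = 0.5050406…
Then the exponent is δ²μ/(2 + δ) = (908 − μ)² / (μ·(2 + δ)) = 61.429276.

61.429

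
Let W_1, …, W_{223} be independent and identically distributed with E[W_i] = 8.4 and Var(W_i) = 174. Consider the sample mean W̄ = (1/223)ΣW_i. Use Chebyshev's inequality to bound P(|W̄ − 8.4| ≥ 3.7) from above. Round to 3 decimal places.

Var(W̄) = Var(W_i)/n = 174/223 = 0.78027.
Chebyshev: P(|W̄ − 8.4| ≥ 3.7) ≤ Var(W̄)/(3.7)² = 174/(223·3.7²) = 0.0570.

0.057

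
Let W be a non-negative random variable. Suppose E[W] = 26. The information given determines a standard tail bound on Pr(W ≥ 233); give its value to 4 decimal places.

0.1116

Only the mean of a non-negative variable is known, so Markov's inequality is the applicable tail bound.
Markov's inequality: for a non-negative random variable, Pr(W ≥ a) ≤ E[W]/a.
Here E[W] = 26 and a = 233, so the bound is 26/233 = 0.1116.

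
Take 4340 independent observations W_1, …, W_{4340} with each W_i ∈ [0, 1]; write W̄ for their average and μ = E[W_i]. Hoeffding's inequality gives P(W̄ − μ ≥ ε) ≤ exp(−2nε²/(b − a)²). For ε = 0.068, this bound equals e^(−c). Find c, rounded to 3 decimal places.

c = 2nε²/(b − a)² = 2·4340·0.068² / 1² = 40.1363.

40.136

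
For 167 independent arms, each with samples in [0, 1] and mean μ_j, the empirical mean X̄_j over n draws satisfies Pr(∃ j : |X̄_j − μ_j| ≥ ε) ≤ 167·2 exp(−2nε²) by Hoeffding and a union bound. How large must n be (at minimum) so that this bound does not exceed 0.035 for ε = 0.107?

Need 2·167·exp(−2nε²) ≤ 0.035, i.e. exp(−2nε²) ≤ 0.035/334.
So 2nε² ≥ ln(334/0.035) = 9.163548.
Hence n ≥ 9.163548/(2·0.107²) = 400.190.
The smallest integer n is 401.

401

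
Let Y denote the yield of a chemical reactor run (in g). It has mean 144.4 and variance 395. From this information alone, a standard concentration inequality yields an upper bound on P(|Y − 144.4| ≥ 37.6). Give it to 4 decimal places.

0.2794

Mean and variance are known, so Chebyshev's inequality applies.
Chebyshev: P(|Y − μ| ≥ t) ≤ Var(Y)/t².
Bound = 395 / 1413.76 = 0.2794.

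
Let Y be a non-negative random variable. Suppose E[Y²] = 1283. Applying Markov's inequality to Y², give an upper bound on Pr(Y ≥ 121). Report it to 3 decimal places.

Since Y ≥ 0, the event {Y ≥ 121} is the same as {Y² ≥ 14641}.
Markov's inequality applied to Y² gives Pr(Y² ≥ 14641) ≤ E[Y²]/14641 = 1283/14641 = 0.0876.

0.088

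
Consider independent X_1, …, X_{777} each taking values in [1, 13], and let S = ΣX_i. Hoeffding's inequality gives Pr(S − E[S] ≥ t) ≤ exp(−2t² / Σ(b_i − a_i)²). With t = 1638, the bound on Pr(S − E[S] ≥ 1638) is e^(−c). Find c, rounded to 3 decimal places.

Σ(b_i − a_i)² = 777·(12)² = 111888.
c = 2t²/111888 = 2·1638²/111888 = 47.9595.

47.959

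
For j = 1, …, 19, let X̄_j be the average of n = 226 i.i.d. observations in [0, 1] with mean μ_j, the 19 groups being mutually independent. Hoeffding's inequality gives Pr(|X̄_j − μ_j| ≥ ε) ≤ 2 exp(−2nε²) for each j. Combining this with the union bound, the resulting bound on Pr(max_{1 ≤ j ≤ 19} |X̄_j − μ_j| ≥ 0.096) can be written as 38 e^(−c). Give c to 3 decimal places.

4.166

Union bound over the 19 events: Pr(max_{1 ≤ j ≤ 19} |X̄_j − μ_j| ≥ 0.096) ≤ 19·2·exp(−2nε²) = 38 exp(−2·226·0.096²).
So c = 2·226·0.096² = 4.1656.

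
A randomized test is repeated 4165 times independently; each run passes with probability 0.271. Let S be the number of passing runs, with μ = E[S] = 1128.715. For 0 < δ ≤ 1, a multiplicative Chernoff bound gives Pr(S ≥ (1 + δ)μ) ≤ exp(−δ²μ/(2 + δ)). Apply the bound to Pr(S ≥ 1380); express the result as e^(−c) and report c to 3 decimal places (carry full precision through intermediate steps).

25.170

Write 1380 = (1 + δ)μ, so δ = 1380/1128.715 − 1 = 0.2226293…
Then the exponent is δ²μ/(2 + δ) = (1380 − μ)² / (μ·(2 + δ)) = 25.169918.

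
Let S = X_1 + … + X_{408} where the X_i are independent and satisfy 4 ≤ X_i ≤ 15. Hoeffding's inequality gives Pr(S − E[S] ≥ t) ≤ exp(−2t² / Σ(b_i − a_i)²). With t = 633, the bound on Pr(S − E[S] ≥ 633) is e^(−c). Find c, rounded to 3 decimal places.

Σ(b_i − a_i)² = 408·(11)² = 49368.
c = 2t²/49368 = 2·633²/49368 = 16.2327.

16.233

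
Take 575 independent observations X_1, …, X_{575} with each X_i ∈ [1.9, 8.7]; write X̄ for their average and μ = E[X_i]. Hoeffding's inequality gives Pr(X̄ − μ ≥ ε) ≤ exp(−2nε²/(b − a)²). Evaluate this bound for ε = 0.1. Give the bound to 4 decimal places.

Exponent: 2nε²/(b − a)² = 2·575·0.1² / 6.8² = 0.24870.
Bound = exp(−0.24870) = 0.77981.

0.7798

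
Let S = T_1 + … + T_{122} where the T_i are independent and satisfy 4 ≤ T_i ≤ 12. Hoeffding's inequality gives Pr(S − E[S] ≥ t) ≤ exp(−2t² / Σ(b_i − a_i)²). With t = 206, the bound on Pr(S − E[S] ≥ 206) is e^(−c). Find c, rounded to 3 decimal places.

Σ(b_i − a_i)² = 122·(8)² = 7808.
c = 2t²/7808 = 2·206²/7808 = 10.8699.

10.870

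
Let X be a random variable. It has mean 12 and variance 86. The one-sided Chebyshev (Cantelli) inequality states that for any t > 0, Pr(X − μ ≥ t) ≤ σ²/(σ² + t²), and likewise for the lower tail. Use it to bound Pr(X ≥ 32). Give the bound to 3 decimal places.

Here σ² = 86 and t = 20, so σ² + t² = 486.
Cantelli's bound: 86/486 = 0.1770.

0.177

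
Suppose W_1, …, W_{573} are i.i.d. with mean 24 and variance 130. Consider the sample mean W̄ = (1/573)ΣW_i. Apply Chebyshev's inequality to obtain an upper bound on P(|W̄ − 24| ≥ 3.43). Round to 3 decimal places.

Var(W̄) = Var(W_i)/n = 130/573 = 0.22688.
Chebyshev: P(|W̄ − 24| ≥ 3.43) ≤ Var(W̄)/(3.43)² = 130/(573·3.43²) = 0.0193.

0.019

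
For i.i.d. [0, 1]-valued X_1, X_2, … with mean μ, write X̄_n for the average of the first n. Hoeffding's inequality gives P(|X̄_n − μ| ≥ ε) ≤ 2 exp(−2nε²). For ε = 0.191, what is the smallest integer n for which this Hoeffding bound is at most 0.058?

Require 2·exp(−2nε²) ≤ 0.058, i.e. 2nε² ≥ ln(2/0.058) = 3.540459.
So n ≥ 3.540459 / (2·0.191²) = 48.525.
The smallest integer n is 49.

49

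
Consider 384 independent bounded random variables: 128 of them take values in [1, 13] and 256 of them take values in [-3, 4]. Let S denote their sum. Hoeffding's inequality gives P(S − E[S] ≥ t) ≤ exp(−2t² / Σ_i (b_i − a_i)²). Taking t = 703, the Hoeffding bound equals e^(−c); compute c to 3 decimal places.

31.909

Σ(b_i − a_i)² = 128·12² + 256·7² = 30976.
c = 2t² / 30976 = 2·703² / 30976 = 31.9092.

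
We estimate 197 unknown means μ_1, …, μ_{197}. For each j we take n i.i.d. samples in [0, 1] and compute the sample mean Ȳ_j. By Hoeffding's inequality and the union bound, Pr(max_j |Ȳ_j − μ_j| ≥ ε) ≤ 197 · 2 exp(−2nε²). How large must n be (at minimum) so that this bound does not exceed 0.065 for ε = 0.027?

5974

Need 2·197·exp(−2nε²) ≤ 0.065, i.e. exp(−2nε²) ≤ 0.065/394.
So 2nε² ≥ ln(394/0.065) = 8.709719.
Hence n ≥ 8.709719/(2·0.027²) = 5973.744.
The smallest integer n is 5974.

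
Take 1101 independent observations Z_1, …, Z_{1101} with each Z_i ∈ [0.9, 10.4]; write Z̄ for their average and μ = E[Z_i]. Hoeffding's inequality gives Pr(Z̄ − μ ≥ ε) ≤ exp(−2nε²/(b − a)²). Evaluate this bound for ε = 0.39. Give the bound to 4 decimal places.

0.0245

Exponent: 2nε²/(b − a)² = 2·1101·0.39² / 9.5² = 3.71107.
Bound = exp(−3.71107) = 0.02445.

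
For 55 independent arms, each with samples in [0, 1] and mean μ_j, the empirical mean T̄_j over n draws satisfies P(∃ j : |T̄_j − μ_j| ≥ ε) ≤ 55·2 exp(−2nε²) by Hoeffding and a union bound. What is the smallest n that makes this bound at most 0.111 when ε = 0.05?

1380

Need 2·55·exp(−2nε²) ≤ 0.111, i.e. exp(−2nε²) ≤ 0.111/110.
So 2nε² ≥ ln(110/0.111) = 6.898705.
Hence n ≥ 6.898705/(2·0.05²) = 1379.741.
The smallest integer n is 1380.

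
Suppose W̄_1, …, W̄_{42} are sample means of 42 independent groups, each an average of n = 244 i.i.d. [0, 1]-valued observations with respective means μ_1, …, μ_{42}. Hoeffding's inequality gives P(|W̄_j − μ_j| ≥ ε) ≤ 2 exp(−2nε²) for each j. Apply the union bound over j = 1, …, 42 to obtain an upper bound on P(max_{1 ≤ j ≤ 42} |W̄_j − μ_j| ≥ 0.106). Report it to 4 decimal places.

Per-experiment Hoeffding bound: 2·exp(−2·244·0.106²) = 2·exp(−5.48317) = 0.0083123.
Union bound over 42 events: 42·0.0083123 = 0.34912.

0.3491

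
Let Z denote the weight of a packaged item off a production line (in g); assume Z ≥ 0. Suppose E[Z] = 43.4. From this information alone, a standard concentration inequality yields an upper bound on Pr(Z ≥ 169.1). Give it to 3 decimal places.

0.257

Only the mean of a non-negative variable is known, so Markov's inequality is the applicable tail bound.
Markov's inequality: for a non-negative random variable, Pr(Z ≥ a) ≤ E[Z]/a.
Here E[Z] = 43.4 and a = 169.1, so the bound is 43.4/169.1 = 0.2567.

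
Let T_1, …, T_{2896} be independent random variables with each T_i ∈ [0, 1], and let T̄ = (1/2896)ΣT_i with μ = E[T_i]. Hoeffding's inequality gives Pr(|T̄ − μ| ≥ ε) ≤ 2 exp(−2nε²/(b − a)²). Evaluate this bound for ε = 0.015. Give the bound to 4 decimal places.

Exponent: 2nε²/(b − a)² = 2·2896·0.015² / 1² = 1.30320.
Bound = 2·exp(−1.30320) = 0.54332.

0.5433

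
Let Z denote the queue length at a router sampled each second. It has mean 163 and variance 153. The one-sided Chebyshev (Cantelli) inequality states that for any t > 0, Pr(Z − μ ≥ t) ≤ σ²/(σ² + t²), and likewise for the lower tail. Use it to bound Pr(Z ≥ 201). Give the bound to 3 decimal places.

0.096

Here σ² = 153 and t = 38, so σ² + t² = 1597.
Cantelli's bound: 153/1597 = 0.0958.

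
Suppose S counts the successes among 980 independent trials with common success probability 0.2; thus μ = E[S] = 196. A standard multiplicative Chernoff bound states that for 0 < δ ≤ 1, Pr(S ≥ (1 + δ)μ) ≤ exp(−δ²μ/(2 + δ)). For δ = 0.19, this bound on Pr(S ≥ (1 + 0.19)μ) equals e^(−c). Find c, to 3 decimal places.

c = δ²μ/(2 + δ) = 0.19²·196/(2 + 0.19) = 3.2309.

3.231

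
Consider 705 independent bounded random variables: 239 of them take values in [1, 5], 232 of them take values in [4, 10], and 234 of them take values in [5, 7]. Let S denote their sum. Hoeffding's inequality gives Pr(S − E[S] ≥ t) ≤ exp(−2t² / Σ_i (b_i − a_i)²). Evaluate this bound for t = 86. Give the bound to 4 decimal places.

0.3236

Σ(b_i − a_i)² = 239·4² + 232·6² + 234·2² = 13112.
Exponent = 2·86² / 13112 = 1.12813.
Bound = exp(−1.12813) = 0.32364.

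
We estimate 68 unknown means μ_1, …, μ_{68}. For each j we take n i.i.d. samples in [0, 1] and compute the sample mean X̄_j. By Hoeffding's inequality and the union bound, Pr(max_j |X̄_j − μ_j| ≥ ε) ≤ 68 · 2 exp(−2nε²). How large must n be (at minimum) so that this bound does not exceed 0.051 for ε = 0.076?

683

Need 2·68·exp(−2nε²) ≤ 0.051, i.e. exp(−2nε²) ≤ 0.051/136.
So 2nε² ≥ ln(136/0.051) = 7.888585.
Hence n ≥ 7.888585/(2·0.076²) = 682.876.
The smallest integer n is 683.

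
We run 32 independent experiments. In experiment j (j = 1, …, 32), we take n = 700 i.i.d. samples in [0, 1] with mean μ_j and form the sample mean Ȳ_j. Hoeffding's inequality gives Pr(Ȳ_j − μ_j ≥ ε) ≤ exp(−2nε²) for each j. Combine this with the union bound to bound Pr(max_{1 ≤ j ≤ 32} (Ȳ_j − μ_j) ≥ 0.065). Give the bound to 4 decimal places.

Per-experiment Hoeffding bound: exp(−2·700·0.065²) = exp(−5.91500) = 0.0026987.
Union bound over 32 events: 32·0.0026987 = 0.08636.

0.0864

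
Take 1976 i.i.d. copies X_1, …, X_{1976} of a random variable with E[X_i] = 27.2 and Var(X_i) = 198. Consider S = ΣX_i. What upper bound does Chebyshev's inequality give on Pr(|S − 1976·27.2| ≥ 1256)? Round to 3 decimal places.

0.248

Var(S) = n·Var(X_i) = 1976·198 = 391248.
Chebyshev: Pr(|S − 1976·27.2| ≥ 1256) ≤ Var(S)/1256² = 391248/1577536 = 0.2480.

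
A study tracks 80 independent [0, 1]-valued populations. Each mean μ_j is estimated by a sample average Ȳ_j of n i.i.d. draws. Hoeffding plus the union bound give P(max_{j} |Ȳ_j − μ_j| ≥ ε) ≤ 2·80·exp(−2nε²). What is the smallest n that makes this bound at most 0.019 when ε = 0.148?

207

Need 2·80·exp(−2nε²) ≤ 0.019, i.e. exp(−2nε²) ≤ 0.019/160.
So 2nε² ≥ ln(160/0.019) = 9.038490.
Hence n ≥ 9.038490/(2·0.148²) = 206.321.
The smallest integer n is 207.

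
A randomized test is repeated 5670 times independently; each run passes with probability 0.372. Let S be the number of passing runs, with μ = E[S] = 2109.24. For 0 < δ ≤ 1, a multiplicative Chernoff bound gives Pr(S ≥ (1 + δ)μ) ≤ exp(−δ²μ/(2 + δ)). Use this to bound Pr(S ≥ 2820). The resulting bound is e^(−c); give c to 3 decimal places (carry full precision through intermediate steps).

102.486

Write 2820 = (1 + δ)μ, so δ = 2820/2109.24 − 1 = 0.3369745…
Then the exponent is δ²μ/(2 + δ) = (2820 − μ)² / (μ·(2 + δ)) = 102.486342.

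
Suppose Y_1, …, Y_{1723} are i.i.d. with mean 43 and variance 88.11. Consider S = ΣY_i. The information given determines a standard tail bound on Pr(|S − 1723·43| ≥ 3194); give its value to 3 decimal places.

With mean and variance of each term known, Chebyshev's inequality bounds the deviation of the sum (or sample mean).
Var(S) = n·Var(Y_i) = 1723·88.11 = 151813.53.
Chebyshev: Pr(|S − 1723·43| ≥ 3194) ≤ Var(S)/3194² = 151813.53/10201636 = 0.0149.

0.015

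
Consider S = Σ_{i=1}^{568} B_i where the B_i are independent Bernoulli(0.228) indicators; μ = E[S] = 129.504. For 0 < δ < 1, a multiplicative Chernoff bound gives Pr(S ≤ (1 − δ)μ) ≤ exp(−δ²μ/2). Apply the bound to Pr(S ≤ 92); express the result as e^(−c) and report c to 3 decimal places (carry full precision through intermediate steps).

Write 92 = (1 − δ)μ, so δ = 1 − 92/129.504 = 0.2895972…
Then the exponent is δ²μ/2 = (μ − 92)²/(2μ) = 5.430527.

5.431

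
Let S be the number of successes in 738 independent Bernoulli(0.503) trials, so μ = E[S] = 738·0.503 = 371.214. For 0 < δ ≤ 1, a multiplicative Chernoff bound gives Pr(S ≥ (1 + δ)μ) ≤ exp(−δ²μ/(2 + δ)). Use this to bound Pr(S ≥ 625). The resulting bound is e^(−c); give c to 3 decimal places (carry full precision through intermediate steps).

Write 625 = (1 + δ)μ, so δ = 625/371.214 − 1 = 0.6836649…
Then the exponent is δ²μ/(2 + δ) = (625 − μ)² / (μ·(2 + δ)) = 64.652107.

64.652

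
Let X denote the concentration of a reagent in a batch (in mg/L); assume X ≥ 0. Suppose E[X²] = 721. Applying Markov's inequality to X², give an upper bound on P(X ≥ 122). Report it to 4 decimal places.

Since X ≥ 0, the event {X ≥ 122} is the same as {X² ≥ 14884}.
Markov's inequality applied to X² gives P(X² ≥ 14884) ≤ E[X²]/14884 = 721/14884 = 0.0484.

0.0484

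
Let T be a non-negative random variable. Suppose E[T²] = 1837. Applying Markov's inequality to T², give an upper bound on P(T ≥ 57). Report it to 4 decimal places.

Since T ≥ 0, the event {T ≥ 57} is the same as {T² ≥ 3249}.
Markov's inequality applied to T² gives P(T² ≥ 3249) ≤ E[T²]/3249 = 1837/3249 = 0.5654.

0.5654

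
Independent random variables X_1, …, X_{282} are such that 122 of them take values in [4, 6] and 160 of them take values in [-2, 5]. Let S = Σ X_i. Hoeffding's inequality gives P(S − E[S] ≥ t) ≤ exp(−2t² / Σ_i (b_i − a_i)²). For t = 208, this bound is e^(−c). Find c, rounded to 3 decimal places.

Σ(b_i − a_i)² = 122·2² + 160·7² = 8328.
c = 2t² / 8328 = 2·208² / 8328 = 10.3900.

10.390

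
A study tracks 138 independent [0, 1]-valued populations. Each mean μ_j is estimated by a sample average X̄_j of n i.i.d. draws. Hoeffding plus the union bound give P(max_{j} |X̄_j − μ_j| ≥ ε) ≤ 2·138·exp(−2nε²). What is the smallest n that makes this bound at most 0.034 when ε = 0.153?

193

Need 2·138·exp(−2nε²) ≤ 0.034, i.e. exp(−2nε²) ≤ 0.034/276.
So 2nε² ≥ ln(276/0.034) = 9.001796.
Hence n ≥ 9.001796/(2·0.153²) = 192.272.
The smallest integer n is 193.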